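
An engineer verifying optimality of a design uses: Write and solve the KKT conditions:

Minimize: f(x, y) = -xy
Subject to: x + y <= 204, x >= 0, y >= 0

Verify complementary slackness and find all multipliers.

Problem: min -xy s.t. x + y <= 204 (multiplier lambda), x >= 0 (mu_x), y >= 0 (mu_y)
KKT stationarity: -y + lambda - mu_x = 0, -x + lambda - mu_y = 0, with lambda, mu_x, mu_y >= 0
Complementary slackness: lambda*(x + y - 204) = 0, mu_x*x = 0, mu_y*y = 0
If lambda = 0: y = -mu_x <= 0 and x = -mu_y <= 0 force x = y = 0 with f = 0; but x = y = 102 is feasible with f = -10404 < 0, so this is not the minimum. Hence lambda > 0 and x + y = 204.
Try x > 0, y > 0 (so mu_x = mu_y = 0): y = lambda, x = lambda => x = y = lambda
x + y = 204 => 2*lambda = 204 => lambda = 102
x* = y* = 102 > 0, consistent with mu_x = mu_y = 0.
(Any feasible point with x = 0 or y = 0 has f = 0 > -10404, so the minimum is not on those boundaries.)
min(-xy) = -10404 (i.e. max xy = 10404)
Multipliers: lambda = 102, mu_x = 0, mu_y = 0
Complementary slackness: lambda*(x + y - 204) = 102*(102 + 102 - 204) = 0, mu_x*x = 0*102 = 0, mu_y*y = 0*102 = 0. Satisfied.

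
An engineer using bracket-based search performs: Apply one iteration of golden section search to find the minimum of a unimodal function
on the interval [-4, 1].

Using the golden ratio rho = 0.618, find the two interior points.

Golden section search on [-4, 1].
Golden ratio rho = 0.618 (approx).
Interior points:
  x_1 = -4 + (1-0.618)*5 = -2.0900
  x_2 = -4 + 0.618*5 = -0.9100
Compare f(x_1) and f(x_2) to determine which subinterval to keep.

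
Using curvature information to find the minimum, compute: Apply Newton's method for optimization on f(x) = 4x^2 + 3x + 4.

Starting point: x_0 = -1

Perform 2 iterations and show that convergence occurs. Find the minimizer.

f(x) = 4x^2 + 3x + 4, f'(x) = 8x + (3), f''(x) = 8
Step 1: f'(-1) = -5, x_1 = -1 - -5/8 = -3/8
Step 2: f'(-3/8) = 0, x_2 = -3/8 (converged)
Newton's method converges in 1 step for quadratics.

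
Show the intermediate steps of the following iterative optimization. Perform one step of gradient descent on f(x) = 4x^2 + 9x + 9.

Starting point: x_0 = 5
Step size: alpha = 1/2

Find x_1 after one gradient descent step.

f(x) = 4x^2 + 9x + 9
f'(x) = 8x + 9
f'(5) = 8*5 + (9) = 49
x_1 = x_0 - alpha * f'(x_0) = 5 - 1/2 * 49 = -39/2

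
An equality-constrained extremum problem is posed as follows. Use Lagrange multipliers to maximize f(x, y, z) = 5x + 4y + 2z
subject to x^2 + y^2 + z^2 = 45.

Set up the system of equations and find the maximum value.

Lagrange conditions: 5 = 2*lambda*x, 4 = 2*lambda*y, 2 = 2*lambda*z
So x:5 = y:4 = z:2, i.e. x = 5t, y = 4t, z = 2t
Constraint: t^2*(5^2 + 4^2 + 2^2) = 45
  t^2 * 45 = 45  =>  t = sqrt(1)
Maximum = 5*5t + 4*4t + 2*2t = 45*sqrt(1) = 45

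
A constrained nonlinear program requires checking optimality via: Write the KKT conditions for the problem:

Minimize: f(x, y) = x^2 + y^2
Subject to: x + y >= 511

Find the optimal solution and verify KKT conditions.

KKT conditions for min x^2 + y^2 s.t. x + y >= 511:
Stationarity: 2x = mu, 2y = mu
So x = y = mu/2.
Complementary slackness: mu*(x + y - 511) = 0
Primal feasibility: x + y >= 511; dual feasibility: mu >= 0
If mu = 0 then x = y = 0, but 0 + 0 < 511 is infeasible, so the constraint is active.
Constraint active: x + y = 2*(mu/2) = 511 => mu = 511
x = y = 511/2, f = 261121/2
Verify: stationarity 2*(511/2) = 511 = mu; primal 511/2 + 511/2 = 511 >= 511; dual mu = 511 >= 0; complementary slackness 511*(511 - 511) = 0. All KKT conditions hold.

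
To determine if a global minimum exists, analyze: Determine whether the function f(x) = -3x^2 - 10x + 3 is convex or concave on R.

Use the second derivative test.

f(x) = -3x^2 - 10x + 3
f'(x) = -6x - 10
f''(x) = -6
Since f''(x) = -6 < 0 for all x, f is concave on R.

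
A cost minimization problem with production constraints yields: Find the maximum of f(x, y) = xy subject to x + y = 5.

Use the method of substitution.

Substitute y = 5 - x into f(x,y) = xy:
g(x) = x(5 - x) = 5x - x^2
g'(x) = 5 - 2x = 0  =>  x = 5/2
y = 5 - 5/2 = 5/2
Maximum value = (5/2) * (5/2) = 25/4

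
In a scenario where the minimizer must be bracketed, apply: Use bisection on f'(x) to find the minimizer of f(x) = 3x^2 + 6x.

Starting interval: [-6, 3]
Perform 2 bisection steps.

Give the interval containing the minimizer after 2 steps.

Finding critical point of f(x) = 3x^2 + 6x using bisection on f'(x) = 6x + 6.
f'(x) = 0 when x = -1.
Starting interval: [-6, 3]
Step 1: mid = -3/2, f'(mid) = -3, new interval = [-3/2, 3]
Step 2: mid = 3/4, f'(mid) = 21/2, new interval = [-3/2, 3/4]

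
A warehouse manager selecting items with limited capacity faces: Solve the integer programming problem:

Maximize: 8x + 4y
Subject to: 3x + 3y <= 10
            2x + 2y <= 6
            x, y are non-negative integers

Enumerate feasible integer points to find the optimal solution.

Constraint 1: 3x + 3y <= 10
Constraint 2: 2x + 2y <= 6
Feasible x range (need y >= 0): 0 <= x <= min(10/3, 6/2) => x in {0, ..., 3}.
Enumerate feasible integer points row by row (the coefficient of y is 4 > 0, so for each x the largest feasible y gives the best value):
  x = 0: y <= min((10 - 3*0)/3, (6 - 2*0)/2) => y in {0, ..., 3}; best 8*0 + 4*3 = 12
  x = 1: y <= min((10 - 3*1)/3, (6 - 2*1)/2) => y in {0, ..., 2}; best 8*1 + 4*2 = 16
  x = 2: y <= min((10 - 3*2)/3, (6 - 2*2)/2) => y in {0, ..., 1}; best 8*2 + 4*1 = 20
  x = 3: y <= min((10 - 3*3)/3, (6 - 2*3)/2) => y in {0}; best 8*3 + 4*0 = 24
The maximum 8x + 4y = 24 is achieved at x = 3, y = 0.
Check: 3*3 + 3*0 = 9 <= 10 and 2*3 + 2*0 = 6 <= 6.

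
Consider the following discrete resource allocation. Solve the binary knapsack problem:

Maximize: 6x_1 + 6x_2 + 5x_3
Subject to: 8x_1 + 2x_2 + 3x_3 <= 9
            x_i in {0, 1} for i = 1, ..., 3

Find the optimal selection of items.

Items: item 1 (v=6, w=8), item 2 (v=6, w=2), item 3 (v=5, w=3)
Capacity: 9
Checking all 8 subsets (w = total weight, v = total value):
  {}: w = 0, v = 0
  {1}: w = 8, v = 6
  {2}: w = 2, v = 6
  {3}: w = 3, v = 5
  {1, 2}: w = 10 > 9, infeasible
  {1, 3}: w = 11 > 9, infeasible
  {2, 3}: w = 5, v = 11
  {1, 2, 3}: w = 13 > 9, infeasible
Best feasible subset: items [2, 3]
Total weight: 5 <= 9, total value: 11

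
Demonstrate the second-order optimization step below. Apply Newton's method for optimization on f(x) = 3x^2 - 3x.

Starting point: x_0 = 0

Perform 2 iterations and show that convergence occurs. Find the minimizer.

f(x) = 3x^2 - 3x, f'(x) = 6x + (-3), f''(x) = 6
Step 1: f'(0) = -3, x_1 = 0 - -3/6 = 1/2
Step 2: f'(1/2) = 0, x_2 = 1/2 (converged)
Newton's method converges in 1 step for quadratics.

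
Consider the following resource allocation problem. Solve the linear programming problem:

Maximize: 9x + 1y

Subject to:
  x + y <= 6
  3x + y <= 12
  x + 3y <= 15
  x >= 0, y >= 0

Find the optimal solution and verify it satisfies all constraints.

Feasible vertices: (0, 0), (0, 5), (3/2, 9/2), (3, 3), (4, 0)
Objective 9x + 1y at each vertex:
  (0, 0): 0
  (0, 5): 5
  (3/2, 9/2): 18
  (3, 3): 30
  (4, 0): 36
Maximum is 36 at (4, 0).
Verify constraints at (x, y) = (4, 0):
  1*4 + 1*0 = 4 <= 6
  3*4 + 1*0 = 12 <= 12 (active)
  1*4 + 3*0 = 4 <= 15
  x = 4 >= 0, y = 0 >= 0. All constraints satisfied.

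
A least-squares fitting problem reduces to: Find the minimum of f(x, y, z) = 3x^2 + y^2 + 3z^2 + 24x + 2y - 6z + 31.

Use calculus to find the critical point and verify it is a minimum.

f(x,y,z) = 3x^2 + y^2 + 3z^2 + 24x + 2y - 6z + 31
df/dx = 6x + (24) = 0 => x = -4
df/dy = 2y + (2) = 0 => y = -1
df/dz = 6z + (-6) = 0 => z = 1
f(-4,-1,1) = 3*(-4)^2 + 1*(-1)^2 + 3*(1)^2 + 24*(-4) + 2*(-1) + -6*(1) + 31 = -21
Hessian is diagonal with entries 6, 2, 6 > 0, confirmed minimum.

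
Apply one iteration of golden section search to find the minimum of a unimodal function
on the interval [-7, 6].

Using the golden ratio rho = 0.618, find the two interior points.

Golden section search on [-7, 6].
Golden ratio rho = 0.618 (approx).
Interior points:
  x_1 = -7 + (1-0.618)*13 = -2.0340
  x_2 = -7 + 0.618*13 = 1.0340
Compare f(x_1) and f(x_2) to determine which subinterval to keep.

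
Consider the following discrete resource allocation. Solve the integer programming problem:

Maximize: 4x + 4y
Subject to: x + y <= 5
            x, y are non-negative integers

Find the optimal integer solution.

Objective: 4x + 4y, constraint: x + y <= 5
Coefficient of x is 4 >= coefficient of y is 4, so allocate the entire budget to x.
Optimal: x = 5, y = 0, value = 20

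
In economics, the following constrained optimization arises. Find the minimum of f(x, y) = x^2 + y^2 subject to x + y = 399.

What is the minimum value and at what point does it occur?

Substitute y = 399 - x into f(x,y) = x^2 + y^2:
g(x) = x^2 + (399 - x)^2 = 2x^2 - 798x + 159201
g'(x) = 4x - 798 = 0  =>  x = 399/2
y = 399 - 399/2 = 399/2
Minimum value = (399/2)^2 + (399/2)^2 = 159201/2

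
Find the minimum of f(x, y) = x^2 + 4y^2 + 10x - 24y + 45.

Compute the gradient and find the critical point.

f(x,y) = x^2 + 4y^2 + 10x - 24y + 45
df/dx = 2x + (10) = 0  =>  x = -5
df/dy = 8y + (-24) = 0  =>  y = 3
f(-5, 3) = 1*(-5)^2 + 4*(3)^2 + 10*(-5) + -24*(3) + 45 = -16
Hessian is diagonal with entries 2, 8 > 0, so this is a minimum.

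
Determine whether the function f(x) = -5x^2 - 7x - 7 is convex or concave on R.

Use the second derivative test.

f(x) = -5x^2 - 7x - 7
f'(x) = -10x - 7
f''(x) = -10
Since f''(x) = -10 < 0 for all x, f is concave on R.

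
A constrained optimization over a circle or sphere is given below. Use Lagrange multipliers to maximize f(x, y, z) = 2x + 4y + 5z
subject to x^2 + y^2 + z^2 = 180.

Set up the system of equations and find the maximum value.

Lagrange conditions: 2 = 2*lambda*x, 4 = 2*lambda*y, 5 = 2*lambda*z
So x:2 = y:4 = z:5, i.e. x = 2t, y = 4t, z = 5t
Constraint: t^2*(2^2 + 4^2 + 5^2) = 180
  t^2 * 45 = 180  =>  t = sqrt(4)
Maximum = 2*2t + 4*4t + 5*5t = 45*sqrt(4) = 90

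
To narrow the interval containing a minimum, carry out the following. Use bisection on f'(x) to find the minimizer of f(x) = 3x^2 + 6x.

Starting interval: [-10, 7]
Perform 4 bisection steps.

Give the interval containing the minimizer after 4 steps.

Finding critical point of f(x) = 3x^2 + 6x using bisection on f'(x) = 6x + 6.
f'(x) = 0 when x = -1.
Starting interval: [-10, 7]
Step 1: mid = -3/2, f'(mid) = -3, new interval = [-3/2, 7]
Step 2: mid = 11/4, f'(mid) = 45/2, new interval = [-3/2, 11/4]
Step 3: mid = 5/8, f'(mid) = 39/4, new interval = [-3/2, 5/8]
Step 4: mid = -7/16, f'(mid) = 27/8, new interval = [-3/2, -7/16]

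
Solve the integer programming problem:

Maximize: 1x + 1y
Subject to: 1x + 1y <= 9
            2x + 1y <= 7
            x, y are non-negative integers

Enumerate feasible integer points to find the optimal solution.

Constraint 1: 1x + 1y <= 9
Constraint 2: 2x + 1y <= 7
Feasible x range (need y >= 0): 0 <= x <= min(9/1, 7/2) => x in {0, ..., 3}.
Enumerate feasible integer points row by row (the coefficient of y is 1 > 0, so for each x the largest feasible y gives the best value):
  x = 0: y <= min((9 - 1*0)/1, (7 - 2*0)/1) => y in {0, ..., 7}; best 1*0 + 1*7 = 7
  x = 1: y <= min((9 - 1*1)/1, (7 - 2*1)/1) => y in {0, ..., 5}; best 1*1 + 1*5 = 6
  x = 2: y <= min((9 - 1*2)/1, (7 - 2*2)/1) => y in {0, ..., 3}; best 1*2 + 1*3 = 5
  x = 3: y <= min((9 - 1*3)/1, (7 - 2*3)/1) => y in {0, ..., 1}; best 1*3 + 1*1 = 4
The maximum 1x + 1y = 7 is achieved at x = 0, y = 7.
Check: 1*0 + 1*7 = 7 <= 9 and 2*0 + 1*7 = 7 <= 7.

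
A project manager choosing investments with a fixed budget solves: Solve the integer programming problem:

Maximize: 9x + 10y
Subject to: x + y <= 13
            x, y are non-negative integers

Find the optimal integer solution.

Objective: 9x + 10y, constraint: x + y <= 13
Coefficient of y is 10 > coefficient of x is 9, so allocate the entire budget to y.
Optimal: x = 0, y = 13, value = 130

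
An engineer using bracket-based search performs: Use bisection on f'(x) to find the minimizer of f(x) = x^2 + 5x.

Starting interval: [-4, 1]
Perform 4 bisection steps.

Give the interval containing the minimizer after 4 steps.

Finding critical point of f(x) = x^2 + 5x using bisection on f'(x) = 2x + 5.
f'(x) = 0 when x = -5/2.
Starting interval: [-4, 1]
Step 1: mid = -3/2, f'(mid) = 2, new interval = [-4, -3/2]
Step 2: mid = -11/4, f'(mid) = -1/2, new interval = [-11/4, -3/2]
Step 3: mid = -17/8, f'(mid) = 3/4, new interval = [-11/4, -17/8]
Step 4: mid = -39/16, f'(mid) = 1/8, new interval = [-11/4, -39/16]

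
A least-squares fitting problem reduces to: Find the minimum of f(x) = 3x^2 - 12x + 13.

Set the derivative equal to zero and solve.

f(x) = 3x^2 - 12x + 13
f'(x) = 6x + (-12) = 0
x = 12/6 = 2
f(2) = 1
Since f''(x) = 6 > 0, this is a minimum.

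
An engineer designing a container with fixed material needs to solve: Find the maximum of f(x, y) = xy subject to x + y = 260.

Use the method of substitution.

Substitute y = 260 - x into f(x,y) = xy:
g(x) = x(260 - x) = 260x - x^2
g'(x) = 260 - 2x = 0  =>  x = 130
y = 260 - 130 = 130
Maximum value = 130 * 130 = 16900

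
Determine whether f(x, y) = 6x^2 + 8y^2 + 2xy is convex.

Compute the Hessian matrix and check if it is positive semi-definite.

f(x,y) = 6x^2 + 8y^2 + 2xy
Hessian H = [[12, 2], [2, 16]]
trace(H) = 28, det(H) = 188
Eigenvalues: (28 +/- sqrt(32)) / 2 = 16.83, 11.17
Since both eigenvalues > 0, f is convex.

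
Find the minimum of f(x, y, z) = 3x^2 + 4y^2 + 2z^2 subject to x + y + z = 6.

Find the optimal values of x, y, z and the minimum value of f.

Using Lagrange multipliers on f = 3x^2 + 4y^2 + 2z^2 with constraint x + y + z = 6:
Conditions: 2*3*x = lambda, 2*4*y = lambda, 2*2*z = lambda
So x = lambda/6, y = lambda/8, z = lambda/4
Substituting into constraint: lambda * (13/24) = 6
lambda = 144/13
x = 24/13, y = 18/13, z = 36/13
Minimum value = 432/13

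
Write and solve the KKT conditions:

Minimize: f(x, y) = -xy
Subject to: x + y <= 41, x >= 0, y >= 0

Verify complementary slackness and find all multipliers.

Problem: min -xy s.t. x + y <= 41 (multiplier lambda), x >= 0 (mu_x), y >= 0 (mu_y)
KKT stationarity: -y + lambda - mu_x = 0, -x + lambda - mu_y = 0, with lambda, mu_x, mu_y >= 0
Complementary slackness: lambda*(x + y - 41) = 0, mu_x*x = 0, mu_y*y = 0
If lambda = 0: y = -mu_x <= 0 and x = -mu_y <= 0 force x = y = 0 with f = 0; but x = y = 41/2 is feasible with f = -1681/4 < 0, so this is not the minimum. Hence lambda > 0 and x + y = 41.
Try x > 0, y > 0 (so mu_x = mu_y = 0): y = lambda, x = lambda => x = y = lambda
x + y = 41 => 2*lambda = 41 => lambda = 41/2
x* = y* = 41/2 > 0, consistent with mu_x = mu_y = 0.
(Any feasible point with x = 0 or y = 0 has f = 0 > -1681/4, so the minimum is not on those boundaries.)
min(-xy) = -1681/4 (i.e. max xy = 1681/4)
Multipliers: lambda = 41/2, mu_x = 0, mu_y = 0
Complementary slackness: lambda*(x + y - 41) = 41/2*(41/2 + 41/2 - 41) = 0, mu_x*x = 0*41/2 = 0, mu_y*y = 0*41/2 = 0. Satisfied.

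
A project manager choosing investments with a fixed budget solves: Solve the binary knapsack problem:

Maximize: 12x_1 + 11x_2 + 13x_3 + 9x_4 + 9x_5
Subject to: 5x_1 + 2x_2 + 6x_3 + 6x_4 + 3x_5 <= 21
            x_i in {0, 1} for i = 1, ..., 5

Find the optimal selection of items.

Items: item 1 (v=12, w=5), item 2 (v=11, w=2), item 3 (v=13, w=6), item 4 (v=9, w=6), item 5 (v=9, w=3)
Capacity: 21
Checking all 32 subsets (w = total weight, v = total value):
  {}: w = 0, v = 0
  {1}: w = 5, v = 12
  {2}: w = 2, v = 11
  {3}: w = 6, v = 13
  {4}: w = 6, v = 9
  {5}: w = 3, v = 9
  {1, 2}: w = 7, v = 23
  {1, 3}: w = 11, v = 25
  {1, 4}: w = 11, v = 21
  {1, 5}: w = 8, v = 21
  {2, 3}: w = 8, v = 24
  {2, 4}: w = 8, v = 20
  {2, 5}: w = 5, v = 20
  {3, 4}: w = 12, v = 22
  {3, 5}: w = 9, v = 22
  {4, 5}: w = 9, v = 18
  {1, 2, 3}: w = 13, v = 36
  {1, 2, 4}: w = 13, v = 32
  {1, 2, 5}: w = 10, v = 32
  {1, 3, 4}: w = 17, v = 34
  {1, 3, 5}: w = 14, v = 34
  {1, 4, 5}: w = 14, v = 30
  {2, 3, 4}: w = 14, v = 33
  {2, 3, 5}: w = 11, v = 33
  {2, 4, 5}: w = 11, v = 29
  {3, 4, 5}: w = 15, v = 31
  {1, 2, 3, 4}: w = 19, v = 45
  {1, 2, 3, 5}: w = 16, v = 45
  {1, 2, 4, 5}: w = 16, v = 41
  {1, 3, 4, 5}: w = 20, v = 43
  {2, 3, 4, 5}: w = 17, v = 42
  {1, 2, 3, 4, 5}: w = 22 > 21, infeasible
Best feasible subset: items [1, 2, 3, 4]
(The same value 45 is also attained by {1, 2, 3, 5}.)
Total weight: 19 <= 21, total value: 45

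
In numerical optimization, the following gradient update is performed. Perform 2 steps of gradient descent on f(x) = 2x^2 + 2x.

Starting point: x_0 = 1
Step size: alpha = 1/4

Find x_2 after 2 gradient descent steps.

f(x) = 2x^2 + 2x, f'(x) = 4x + (2)
Step 1: f'(1) = 6, x_1 = 1 - 1/4 * 6 = -1/2
Step 2: f'(-1/2) = 0, x_2 = -1/2 - 1/4 * 0 = -1/2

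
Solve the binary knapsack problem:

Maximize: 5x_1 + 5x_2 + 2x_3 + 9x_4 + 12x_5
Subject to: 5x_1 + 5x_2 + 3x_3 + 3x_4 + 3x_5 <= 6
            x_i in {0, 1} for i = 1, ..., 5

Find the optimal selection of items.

Items: item 1 (v=5, w=5), item 2 (v=5, w=5), item 3 (v=2, w=3), item 4 (v=9, w=3), item 5 (v=12, w=3)
Capacity: 6
Checking all 32 subsets (w = total weight, v = total value):
  {}: w = 0, v = 0
  {1}: w = 5, v = 5
  {2}: w = 5, v = 5
  {3}: w = 3, v = 2
  {4}: w = 3, v = 9
  {5}: w = 3, v = 12
  {1, 2}: w = 10 > 6, infeasible
  {1, 3}: w = 8 > 6, infeasible
  {1, 4}: w = 8 > 6, infeasible
  {1, 5}: w = 8 > 6, infeasible
  {2, 3}: w = 8 > 6, infeasible
  {2, 4}: w = 8 > 6, infeasible
  {2, 5}: w = 8 > 6, infeasible
  {3, 4}: w = 6, v = 11
  {3, 5}: w = 6, v = 14
  {4, 5}: w = 6, v = 21
  {1, 2, 3}: w = 13 > 6, infeasible
  {1, 2, 4}: w = 13 > 6, infeasible
  {1, 2, 5}: w = 13 > 6, infeasible
  {1, 3, 4}: w = 11 > 6, infeasible
  {1, 3, 5}: w = 11 > 6, infeasible
  {1, 4, 5}: w = 11 > 6, infeasible
  {2, 3, 4}: w = 11 > 6, infeasible
  {2, 3, 5}: w = 11 > 6, infeasible
  {2, 4, 5}: w = 11 > 6, infeasible
  {3, 4, 5}: w = 9 > 6, infeasible
  {1, 2, 3, 4}: w = 16 > 6, infeasible
  {1, 2, 3, 5}: w = 16 > 6, infeasible
  {1, 2, 4, 5}: w = 16 > 6, infeasible
  {1, 3, 4, 5}: w = 14 > 6, infeasible
  {2, 3, 4, 5}: w = 14 > 6, infeasible
  {1, 2, 3, 4, 5}: w = 19 > 6, infeasible
Best feasible subset: items [4, 5]
Total weight: 6 <= 6, total value: 21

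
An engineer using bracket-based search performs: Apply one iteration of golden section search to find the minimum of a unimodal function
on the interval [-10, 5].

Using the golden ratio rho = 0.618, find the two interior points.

Golden section search on [-10, 5].
Golden ratio rho = 0.618 (approx).
Interior points:
  x_1 = -10 + (1-0.618)*15 = -4.2700
  x_2 = -10 + 0.618*15 = -0.7300
Compare f(x_1) and f(x_2) to determine which subinterval to keep.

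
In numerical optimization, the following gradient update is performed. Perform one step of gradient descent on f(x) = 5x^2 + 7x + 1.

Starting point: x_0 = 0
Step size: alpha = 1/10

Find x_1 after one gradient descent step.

f(x) = 5x^2 + 7x + 1
f'(x) = 10x + 7
f'(0) = 10*0 + (7) = 7
x_1 = x_0 - alpha * f'(x_0) = 0 - 1/10 * 7 = -7/10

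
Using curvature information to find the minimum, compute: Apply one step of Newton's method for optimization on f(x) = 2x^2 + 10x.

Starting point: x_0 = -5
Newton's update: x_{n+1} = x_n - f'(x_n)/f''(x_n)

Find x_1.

f(x) = 2x^2 + 10x
f'(x) = 4x + (10), f''(x) = 4
Newton step: x_1 = x_0 - f'(x_0)/f''(x_0)
f'(-5) = -10
x_1 = -5 - -10/4 = -5/2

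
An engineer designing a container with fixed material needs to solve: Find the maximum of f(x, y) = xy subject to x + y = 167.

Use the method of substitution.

Substitute y = 167 - x into f(x,y) = xy:
g(x) = x(167 - x) = 167x - x^2
g'(x) = 167 - 2x = 0  =>  x = 167/2
y = 167 - 167/2 = 167/2
Maximum value = (167/2) * (167/2) = 27889/4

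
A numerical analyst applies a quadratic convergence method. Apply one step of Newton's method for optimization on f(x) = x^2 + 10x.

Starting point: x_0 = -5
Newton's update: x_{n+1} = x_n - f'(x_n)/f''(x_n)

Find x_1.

f(x) = x^2 + 10x
f'(x) = 2x + (10), f''(x) = 2
Newton step: x_1 = x_0 - f'(x_0)/f''(x_0)
f'(-5) = 0
x_1 = -5 - 0/2 = -5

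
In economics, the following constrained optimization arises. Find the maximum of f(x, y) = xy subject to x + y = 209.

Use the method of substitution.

Substitute y = 209 - x into f(x,y) = xy:
g(x) = x(209 - x) = 209x - x^2
g'(x) = 209 - 2x = 0  =>  x = 209/2
y = 209 - 209/2 = 209/2
Maximum value = (209/2) * (209/2) = 43681/4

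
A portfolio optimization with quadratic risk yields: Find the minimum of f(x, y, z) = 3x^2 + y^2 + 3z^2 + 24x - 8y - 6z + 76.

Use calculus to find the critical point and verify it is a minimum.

f(x,y,z) = 3x^2 + y^2 + 3z^2 + 24x - 8y - 6z + 76
df/dx = 6x + (24) = 0 => x = -4
df/dy = 2y + (-8) = 0 => y = 4
df/dz = 6z + (-6) = 0 => z = 1
f(-4,4,1) = 3*(-4)^2 + 1*(4)^2 + 3*(1)^2 + 24*(-4) + -8*(4) + -6*(1) + 76 = 9
Hessian is diagonal with entries 6, 2, 6 > 0, confirmed minimum.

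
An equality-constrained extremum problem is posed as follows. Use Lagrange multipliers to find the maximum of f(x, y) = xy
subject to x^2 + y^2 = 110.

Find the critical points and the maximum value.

Lagrange conditions: y = 2*lambda*x and x = 2*lambda*y
If x = 0 then y = 0, violating the constraint, so x, y != 0.
Dividing: y/x = x/y => x^2 = y^2 => y = x or y = -x
Constraint: 2x^2 = 110 => x^2 = 55 => x = +/-sqrt(55)
Critical points: (sqrt(55), sqrt(55)), (-sqrt(55), -sqrt(55)), (sqrt(55), -sqrt(55)), (-sqrt(55), sqrt(55))
  y = x:  xy = x^2 = 55  at (sqrt(55), sqrt(55)) and (-sqrt(55), -sqrt(55))
  y = -x: xy = -x^2 = -55 at (sqrt(55), -sqrt(55)) and (-sqrt(55), sqrt(55))
Maximum xy = 55 at (sqrt(55), sqrt(55)) and (-sqrt(55), -sqrt(55))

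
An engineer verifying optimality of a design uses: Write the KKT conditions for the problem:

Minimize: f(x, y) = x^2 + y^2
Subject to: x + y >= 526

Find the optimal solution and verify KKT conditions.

KKT conditions for min x^2 + y^2 s.t. x + y >= 526:
Stationarity: 2x = mu, 2y = mu
So x = y = mu/2.
Complementary slackness: mu*(x + y - 526) = 0
Primal feasibility: x + y >= 526; dual feasibility: mu >= 0
If mu = 0 then x = y = 0, but 0 + 0 < 526 is infeasible, so the constraint is active.
Constraint active: x + y = 2*(mu/2) = 526 => mu = 526
x = y = 263, f = 138338
Verify: stationarity 2*263 = 526 = mu; primal 263 + 263 = 526 >= 526; dual mu = 526 >= 0; complementary slackness 526*(526 - 526) = 0. All KKT conditions hold.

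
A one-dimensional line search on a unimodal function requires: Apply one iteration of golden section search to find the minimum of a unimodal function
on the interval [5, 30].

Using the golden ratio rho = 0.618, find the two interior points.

Golden section search on [5, 30].
Golden ratio rho = 0.618 (approx).
Interior points:
  x_1 = 5 + (1-0.618)*25 = 14.5500
  x_2 = 5 + 0.618*25 = 20.4500
Compare f(x_1) and f(x_2) to determine which subinterval to keep.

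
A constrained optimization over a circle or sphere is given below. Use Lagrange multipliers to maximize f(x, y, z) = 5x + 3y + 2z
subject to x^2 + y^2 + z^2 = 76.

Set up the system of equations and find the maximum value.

Lagrange conditions: 5 = 2*lambda*x, 3 = 2*lambda*y, 2 = 2*lambda*z
So x:5 = y:3 = z:2, i.e. x = 5t, y = 3t, z = 2t
Constraint: t^2*(5^2 + 3^2 + 2^2) = 76
  t^2 * 38 = 76  =>  t = sqrt(2)
Maximum = 5*5t + 3*3t + 2*2t = 38*sqrt(2) = sqrt(2888)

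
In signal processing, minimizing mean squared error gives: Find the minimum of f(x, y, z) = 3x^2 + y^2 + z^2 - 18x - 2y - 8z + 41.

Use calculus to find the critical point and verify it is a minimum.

f(x,y,z) = 3x^2 + y^2 + z^2 - 18x - 2y - 8z + 41
df/dx = 6x + (-18) = 0 => x = 3
df/dy = 2y + (-2) = 0 => y = 1
df/dz = 2z + (-8) = 0 => z = 4
f(3,1,4) = 3*(3)^2 + 1*(1)^2 + 1*(4)^2 + -18*(3) + -2*(1) + -8*(4) + 41 = -3
Hessian is diagonal with entries 6, 2, 2 > 0, confirmed minimum.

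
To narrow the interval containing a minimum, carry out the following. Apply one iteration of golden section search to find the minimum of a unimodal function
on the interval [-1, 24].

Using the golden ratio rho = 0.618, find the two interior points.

Golden section search on [-1, 24].
Golden ratio rho = 0.618 (approx).
Interior points:
  x_1 = -1 + (1-0.618)*25 = 8.5500
  x_2 = -1 + 0.618*25 = 14.4500
Compare f(x_1) and f(x_2) to determine which subinterval to keep.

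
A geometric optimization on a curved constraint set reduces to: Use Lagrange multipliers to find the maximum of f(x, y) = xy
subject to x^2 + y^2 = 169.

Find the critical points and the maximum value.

Lagrange conditions: y = 2*lambda*x and x = 2*lambda*y
If x = 0 then y = 0, violating the constraint, so x, y != 0.
Dividing: y/x = x/y => x^2 = y^2 => y = x or y = -x
Constraint: 2x^2 = 169 => x^2 = 169/2 => x = +/-sqrt(169/2)
Critical points: (sqrt(169/2), sqrt(169/2)), (-sqrt(169/2), -sqrt(169/2)), (sqrt(169/2), -sqrt(169/2)), (-sqrt(169/2), sqrt(169/2))
  y = x:  xy = x^2 = 169/2  at (sqrt(169/2), sqrt(169/2)) and (-sqrt(169/2), -sqrt(169/2))
  y = -x: xy = -x^2 = -169/2 at (sqrt(169/2), -sqrt(169/2)) and (-sqrt(169/2), sqrt(169/2))
Maximum xy = 169/2 at (sqrt(169/2), sqrt(169/2)) and (-sqrt(169/2), -sqrt(169/2))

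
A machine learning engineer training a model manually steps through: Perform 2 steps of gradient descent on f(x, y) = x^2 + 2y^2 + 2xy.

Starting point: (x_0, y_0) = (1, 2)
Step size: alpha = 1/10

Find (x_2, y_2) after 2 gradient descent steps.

f(x,y) = x^2 + 2y^2 + 2xy
grad_x = 2x + 2y, grad_y = 4y + 2x
Step 1: grad = (6, 10), (2/5, 1)
Step 2: grad = (14/5, 24/5), (3/25, 13/25)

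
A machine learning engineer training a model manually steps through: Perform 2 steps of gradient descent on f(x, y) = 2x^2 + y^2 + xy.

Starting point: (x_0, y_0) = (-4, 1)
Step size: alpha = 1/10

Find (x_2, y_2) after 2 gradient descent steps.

f(x,y) = 2x^2 + y^2 + xy
grad_x = 4x + 1y, grad_y = 2y + 1x
Step 1: grad = (-15, -2), (-5/2, 6/5)
Step 2: grad = (-44/5, -1/10), (-81/50, 121/100)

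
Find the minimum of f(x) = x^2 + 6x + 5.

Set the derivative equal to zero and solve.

f(x) = x^2 + 6x + 5
f'(x) = 2x + (6) = 0
x = -6/2 = -3
f(-3) = -4
Since f''(x) = 2 > 0, this is a minimum.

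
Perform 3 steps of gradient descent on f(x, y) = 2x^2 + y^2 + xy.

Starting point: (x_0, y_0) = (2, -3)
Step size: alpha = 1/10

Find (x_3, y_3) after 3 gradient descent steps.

f(x,y) = 2x^2 + y^2 + xy
grad_x = 4x + 1y, grad_y = 2y + 1x
Step 1: grad = (5, -4), (3/2, -13/5)
Step 2: grad = (17/5, -37/10), (29/25, -223/100)
Step 3: grad = (241/100, -33/10), (919/1000, -19/10)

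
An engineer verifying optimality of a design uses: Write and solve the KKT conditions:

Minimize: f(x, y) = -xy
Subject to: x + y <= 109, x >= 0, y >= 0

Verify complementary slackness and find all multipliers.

Problem: min -xy s.t. x + y <= 109 (multiplier lambda), x >= 0 (mu_x), y >= 0 (mu_y)
KKT stationarity: -y + lambda - mu_x = 0, -x + lambda - mu_y = 0, with lambda, mu_x, mu_y >= 0
Complementary slackness: lambda*(x + y - 109) = 0, mu_x*x = 0, mu_y*y = 0
If lambda = 0: y = -mu_x <= 0 and x = -mu_y <= 0 force x = y = 0 with f = 0; but x = y = 109/2 is feasible with f = -11881/4 < 0, so this is not the minimum. Hence lambda > 0 and x + y = 109.
Try x > 0, y > 0 (so mu_x = mu_y = 0): y = lambda, x = lambda => x = y = lambda
x + y = 109 => 2*lambda = 109 => lambda = 109/2
x* = y* = 109/2 > 0, consistent with mu_x = mu_y = 0.
(Any feasible point with x = 0 or y = 0 has f = 0 > -11881/4, so the minimum is not on those boundaries.)
min(-xy) = -11881/4 (i.e. max xy = 11881/4)
Multipliers: lambda = 109/2, mu_x = 0, mu_y = 0
Complementary slackness: lambda*(x + y - 109) = 109/2*(109/2 + 109/2 - 109) = 0, mu_x*x = 0*109/2 = 0, mu_y*y = 0*109/2 = 0. Satisfied.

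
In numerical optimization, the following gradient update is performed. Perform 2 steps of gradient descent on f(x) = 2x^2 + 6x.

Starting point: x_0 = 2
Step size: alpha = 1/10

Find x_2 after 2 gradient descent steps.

f(x) = 2x^2 + 6x, f'(x) = 4x + (6)
Step 1: f'(2) = 14, x_1 = 2 - 1/10 * 14 = 3/5
Step 2: f'(3/5) = 42/5, x_2 = 3/5 - 1/10 * 42/5 = -6/25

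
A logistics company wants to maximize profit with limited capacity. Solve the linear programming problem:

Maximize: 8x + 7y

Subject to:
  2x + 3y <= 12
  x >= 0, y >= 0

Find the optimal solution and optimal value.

The feasible region has vertices at [(0, 0), (6, 0), (0, 4)].
Checking objective 8x + 7y at each vertex:
  (0, 0): 8*0 + 7*0 = 0
  (6, 0): 8*6 + 7*0 = 48
  (0, 4): 8*0 + 7*4 = 28
Maximum is 48 at (6, 0).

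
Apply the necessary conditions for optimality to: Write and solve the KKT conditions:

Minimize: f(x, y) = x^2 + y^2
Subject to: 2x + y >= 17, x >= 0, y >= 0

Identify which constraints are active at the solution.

KKT conditions for min x^2 + y^2 s.t. 2x + 1y >= 17, x >= 0, y >= 0:
Stationarity: 2x = mu*2 + mu_x, 2y = mu*1 + mu_y, with mu, mu_x, mu_y >= 0
Complementary slackness: mu*(2x + y - 17) = 0, mu_x*x = 0, mu_y*y = 0
(0, 0) is infeasible (2*0 + 1*0 < 17), so if mu = 0 stationarity would force x = mu_x/2 >= 0, y = mu_y/2 >= 0 with mu_x*x = mu_y*y = 0, i.e. x = y = 0: contradiction. Hence mu > 0 and 2x + y = 17 is active.
Try x > 0, y > 0 (so mu_x = mu_y = 0): x = 2*mu/2, y = 1*mu/2
Substitute: 2*(2*mu/2) + 1*(1*mu/2) = 17
  mu*5/2 = 17 => mu = 34/5
x* = 34/5 > 0, y* = 17/5 > 0, consistent with mu_x = mu_y = 0.
f is convex and the constraints are linear, so this KKT point is the global minimum.
f* = 289/5
Active constraints: 2x + y >= 17 (holds with equality, mu = 34/5 > 0); x >= 0 and y >= 0 are inactive (mu_x = mu_y = 0).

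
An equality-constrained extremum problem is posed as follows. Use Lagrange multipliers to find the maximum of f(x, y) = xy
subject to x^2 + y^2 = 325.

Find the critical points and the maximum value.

Lagrange conditions: y = 2*lambda*x and x = 2*lambda*y
If x = 0 then y = 0, violating the constraint, so x, y != 0.
Dividing: y/x = x/y => x^2 = y^2 => y = x or y = -x
Constraint: 2x^2 = 325 => x^2 = 325/2 => x = +/-sqrt(325/2)
Critical points: (sqrt(325/2), sqrt(325/2)), (-sqrt(325/2), -sqrt(325/2)), (sqrt(325/2), -sqrt(325/2)), (-sqrt(325/2), sqrt(325/2))
  y = x:  xy = x^2 = 325/2  at (sqrt(325/2), sqrt(325/2)) and (-sqrt(325/2), -sqrt(325/2))
  y = -x: xy = -x^2 = -325/2 at (sqrt(325/2), -sqrt(325/2)) and (-sqrt(325/2), sqrt(325/2))
Maximum xy = 325/2 at (sqrt(325/2), sqrt(325/2)) and (-sqrt(325/2), -sqrt(325/2))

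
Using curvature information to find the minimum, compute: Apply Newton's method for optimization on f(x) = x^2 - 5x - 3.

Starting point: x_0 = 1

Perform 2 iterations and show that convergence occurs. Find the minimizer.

f(x) = x^2 - 5x - 3, f'(x) = 2x + (-5), f''(x) = 2
Step 1: f'(1) = -3, x_1 = 1 - -3/2 = 5/2
Step 2: f'(5/2) = 0, x_2 = 5/2 (converged)
Newton's method converges in 1 step for quadratics.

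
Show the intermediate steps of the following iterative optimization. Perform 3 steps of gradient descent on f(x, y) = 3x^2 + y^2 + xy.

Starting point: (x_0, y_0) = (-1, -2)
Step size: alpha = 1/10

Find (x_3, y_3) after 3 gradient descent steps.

f(x,y) = 3x^2 + y^2 + xy
grad_x = 6x + 1y, grad_y = 2y + 1x
Step 1: grad = (-8, -5), (-1/5, -3/2)
Step 2: grad = (-27/10, -16/5), (7/100, -59/50)
Step 3: grad = (-19/25, -229/100), (73/500, -951/1000)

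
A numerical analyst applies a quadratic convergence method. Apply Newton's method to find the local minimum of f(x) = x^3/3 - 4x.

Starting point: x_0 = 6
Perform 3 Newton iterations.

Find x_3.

f(x) = x^3/3 - 4x
f'(x) = x^2 - 4, f''(x) = 2x
Newton update: x_{n+1} = x_n - (x_n^2 - 4)/(2*x_n)
Step 1: x_0 = 6, f'=32, f''=12, x_1 = 10/3
Step 2: x_1 = 10/3, f'=64/9, f''=20/3, x_2 = 34/15
Step 3: x_2 = 34/15, f'=256/225, f''=68/15, x_3 = 514/255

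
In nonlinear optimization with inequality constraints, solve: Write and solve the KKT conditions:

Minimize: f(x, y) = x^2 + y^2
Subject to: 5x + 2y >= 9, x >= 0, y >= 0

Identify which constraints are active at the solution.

KKT conditions for min x^2 + y^2 s.t. 5x + 2y >= 9, x >= 0, y >= 0:
Stationarity: 2x = mu*5 + mu_x, 2y = mu*2 + mu_y, with mu, mu_x, mu_y >= 0
Complementary slackness: mu*(5x + 2y - 9) = 0, mu_x*x = 0, mu_y*y = 0
(0, 0) is infeasible (5*0 + 2*0 < 9), so if mu = 0 stationarity would force x = mu_x/2 >= 0, y = mu_y/2 >= 0 with mu_x*x = mu_y*y = 0, i.e. x = y = 0: contradiction. Hence mu > 0 and 5x + 2y = 9 is active.
Try x > 0, y > 0 (so mu_x = mu_y = 0): x = 5*mu/2, y = 2*mu/2
Substitute: 5*(5*mu/2) + 2*(2*mu/2) = 9
  mu*29/2 = 9 => mu = 18/29
x* = 45/29 > 0, y* = 18/29 > 0, consistent with mu_x = mu_y = 0.
f is convex and the constraints are linear, so this KKT point is the global minimum.
f* = 81/29
Active constraints: 5x + 2y >= 9 (holds with equality, mu = 18/29 > 0); x >= 0 and y >= 0 are inactive (mu_x = mu_y = 0).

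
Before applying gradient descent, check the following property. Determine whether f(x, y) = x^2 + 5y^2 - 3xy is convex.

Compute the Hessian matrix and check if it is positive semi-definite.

f(x,y) = x^2 + 5y^2 - 3xy
Hessian H = [[2, -3], [-3, 10]]
trace(H) = 12, det(H) = 11
Eigenvalues: (12 +/- sqrt(100)) / 2 = 11, 1
Since both eigenvalues > 0, f is convex.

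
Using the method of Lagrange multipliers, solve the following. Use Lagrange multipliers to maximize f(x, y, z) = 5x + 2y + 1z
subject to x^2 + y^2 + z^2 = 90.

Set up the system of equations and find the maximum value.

Lagrange conditions: 5 = 2*lambda*x, 2 = 2*lambda*y, 1 = 2*lambda*z
So x:5 = y:2 = z:1, i.e. x = 5t, y = 2t, z = 1t
Constraint: t^2*(5^2 + 2^2 + 1^2) = 90
  t^2 * 30 = 90  =>  t = sqrt(3)
Maximum = 5*5t + 2*2t + 1*1t = 30*sqrt(3) = sqrt(2700)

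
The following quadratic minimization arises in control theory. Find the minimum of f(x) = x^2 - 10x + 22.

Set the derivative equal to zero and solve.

f(x) = x^2 - 10x + 22
f'(x) = 2x + (-10) = 0
x = 10/2 = 5
f(5) = -3
Since f''(x) = 2 > 0, this is a minimum.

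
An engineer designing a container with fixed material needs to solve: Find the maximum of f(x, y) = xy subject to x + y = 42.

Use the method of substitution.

Substitute y = 42 - x into f(x,y) = xy:
g(x) = x(42 - x) = 42x - x^2
g'(x) = 42 - 2x = 0  =>  x = 21
y = 42 - 21 = 21
Maximum value = 21 * 21 = 441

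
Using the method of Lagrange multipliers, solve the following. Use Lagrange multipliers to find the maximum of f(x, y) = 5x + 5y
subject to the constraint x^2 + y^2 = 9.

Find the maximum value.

Set up Lagrange conditions: grad f = lambda * grad g
  5 = 2*lambda*x
  5 = 2*lambda*y
From these: x/y = 5/5, so x = 5t, y = 5t for some t.
Substitute into constraint: (5t)^2 + (5t)^2 = 9
  t^2 * 50 = 9
  t = sqrt(9/50)
Maximum = 5*x + 5*y = (5^2 + 5^2)*t = 50 * sqrt(9/50) = sqrt(450)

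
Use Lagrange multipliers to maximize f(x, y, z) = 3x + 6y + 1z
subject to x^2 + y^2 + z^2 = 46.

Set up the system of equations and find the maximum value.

Lagrange conditions: 3 = 2*lambda*x, 6 = 2*lambda*y, 1 = 2*lambda*z
So x:3 = y:6 = z:1, i.e. x = 3t, y = 6t, z = 1t
Constraint: t^2*(3^2 + 6^2 + 1^2) = 46
  t^2 * 46 = 46  =>  t = sqrt(1)
Maximum = 3*3t + 6*6t + 1*1t = 46*sqrt(1) = 46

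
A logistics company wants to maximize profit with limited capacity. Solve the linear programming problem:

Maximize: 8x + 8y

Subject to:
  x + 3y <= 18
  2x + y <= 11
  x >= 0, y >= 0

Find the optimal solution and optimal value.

Feasible vertices: (0, 0), (0, 6), (3, 5), (11/2, 0)
Objective 8x + 8y at each:
  (0, 0): 0
  (0, 6): 48
  (3, 5): 64
  (11/2, 0): 44
Maximum is 64 at (3, 5).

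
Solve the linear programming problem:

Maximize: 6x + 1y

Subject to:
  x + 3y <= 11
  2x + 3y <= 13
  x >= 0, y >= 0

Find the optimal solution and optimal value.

Feasible vertices: (0, 0), (0, 11/3), (2, 3), (13/2, 0)
Objective 6x + 1y at each:
  (0, 0): 0
  (0, 11/3): 11/3
  (2, 3): 15
  (13/2, 0): 39
Maximum is 39 at (13/2, 0).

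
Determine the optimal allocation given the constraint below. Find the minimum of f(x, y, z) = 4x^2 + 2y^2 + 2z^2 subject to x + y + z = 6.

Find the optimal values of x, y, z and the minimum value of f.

Using Lagrange multipliers on f = 4x^2 + 2y^2 + 2z^2 with constraint x + y + z = 6:
Conditions: 2*4*x = lambda, 2*2*y = lambda, 2*2*z = lambda
So x = lambda/8, y = lambda/4, z = lambda/4
Substituting into constraint: lambda * (5/8) = 6
lambda = 48/5
x = 6/5, y = 12/5, z = 12/5
Minimum value = 144/5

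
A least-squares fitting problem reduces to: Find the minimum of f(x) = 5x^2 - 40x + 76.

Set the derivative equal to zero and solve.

f(x) = 5x^2 - 40x + 76
f'(x) = 10x + (-40) = 0
x = 40/10 = 4
f(4) = -4
Since f''(x) = 10 > 0, this is a minimum.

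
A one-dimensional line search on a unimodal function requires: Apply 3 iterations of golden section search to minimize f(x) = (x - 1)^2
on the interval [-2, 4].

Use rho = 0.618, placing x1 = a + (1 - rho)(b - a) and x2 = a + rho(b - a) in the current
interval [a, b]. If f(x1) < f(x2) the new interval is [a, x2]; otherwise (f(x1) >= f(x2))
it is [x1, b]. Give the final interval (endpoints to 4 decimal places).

Golden section search for min of f(x) = (x - 1)^2 on [-2, 4].
Each step: x1 = a + (1 - rho)(b - a), x2 = a + rho(b - a); if f(x1) < f(x2) keep [a, x2], otherwise keep [x1, b].
Step 1: [-2.0000, 4.0000], x1=0.2920 (f=0.5013), x2=1.7080 (f=0.5013); f(x1) = f(x2) (tie, not '<') => keep [0.2920, 4.0000]
Step 2: [0.2920, 4.0000], x1=1.7085 (f=0.5019), x2=2.5835 (f=2.5076); f(x1) < f(x2) => keep [0.2920, 2.5835]
Step 3: [0.2920, 2.5835], x1=1.1674 (f=0.0280), x2=1.7082 (f=0.5015); f(x1) < f(x2) => keep [0.2920, 1.7082]
Final interval: [0.2920, 1.7082]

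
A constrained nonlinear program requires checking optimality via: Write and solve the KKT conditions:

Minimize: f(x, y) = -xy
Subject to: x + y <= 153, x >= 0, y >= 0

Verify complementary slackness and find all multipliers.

Problem: min -xy s.t. x + y <= 153 (multiplier lambda), x >= 0 (mu_x), y >= 0 (mu_y)
KKT stationarity: -y + lambda - mu_x = 0, -x + lambda - mu_y = 0, with lambda, mu_x, mu_y >= 0
Complementary slackness: lambda*(x + y - 153) = 0, mu_x*x = 0, mu_y*y = 0
If lambda = 0: y = -mu_x <= 0 and x = -mu_y <= 0 force x = y = 0 with f = 0; but x = y = 153/2 is feasible with f = -23409/4 < 0, so this is not the minimum. Hence lambda > 0 and x + y = 153.
Try x > 0, y > 0 (so mu_x = mu_y = 0): y = lambda, x = lambda => x = y = lambda
x + y = 153 => 2*lambda = 153 => lambda = 153/2
x* = y* = 153/2 > 0, consistent with mu_x = mu_y = 0.
(Any feasible point with x = 0 or y = 0 has f = 0 > -23409/4, so the minimum is not on those boundaries.)
min(-xy) = -23409/4 (i.e. max xy = 23409/4)
Multipliers: lambda = 153/2, mu_x = 0, mu_y = 0
Complementary slackness: lambda*(x + y - 153) = 153/2*(153/2 + 153/2 - 153) = 0, mu_x*x = 0*153/2 = 0, mu_y*y = 0*153/2 = 0. Satisfied.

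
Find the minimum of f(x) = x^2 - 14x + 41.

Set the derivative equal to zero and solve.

f(x) = x^2 - 14x + 41
f'(x) = 2x + (-14) = 0
x = 14/2 = 7
f(7) = -8
Since f''(x) = 2 > 0, this is a minimum.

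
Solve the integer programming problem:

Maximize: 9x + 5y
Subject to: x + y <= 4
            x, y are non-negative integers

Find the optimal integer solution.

Objective: 9x + 5y, constraint: x + y <= 4
Coefficient of x is 9 >= coefficient of y is 5, so allocate the entire budget to x.
Optimal: x = 4, y = 0, value = 36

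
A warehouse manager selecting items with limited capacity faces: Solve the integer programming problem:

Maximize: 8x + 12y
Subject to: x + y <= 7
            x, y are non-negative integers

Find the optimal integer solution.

Objective: 8x + 12y, constraint: x + y <= 7
Coefficient of y is 12 > coefficient of x is 8, so allocate the entire budget to y.
Optimal: x = 0, y = 7, value = 84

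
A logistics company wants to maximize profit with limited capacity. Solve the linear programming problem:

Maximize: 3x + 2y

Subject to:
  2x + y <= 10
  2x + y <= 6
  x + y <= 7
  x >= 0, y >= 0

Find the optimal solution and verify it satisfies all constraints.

Feasible vertices: (0, 0), (0, 6), (3, 0)
Objective 3x + 2y at each vertex:
  (0, 0): 0
  (0, 6): 12
  (3, 0): 9
Maximum is 12 at (0, 6).
Verify constraints at (x, y) = (0, 6):
  2*0 + 1*6 = 6 <= 10
  2*0 + 1*6 = 6 <= 6 (active)
  1*0 + 1*6 = 6 <= 7
  x = 0 >= 0, y = 6 >= 0. All constraints satisfied.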